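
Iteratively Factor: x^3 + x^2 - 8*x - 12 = (x + 2)*(x^2 - x - 6) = (x - 3)*(x + 2)*(x + 2)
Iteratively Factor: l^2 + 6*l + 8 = (l + 4)*(l + 2)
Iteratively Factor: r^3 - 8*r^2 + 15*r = (r - 3)*(r^2 - 5*r) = r*(r - 3)*(r - 5)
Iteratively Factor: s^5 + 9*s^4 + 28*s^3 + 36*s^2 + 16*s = (s + 2)*(s^4 + 7*s^3 + 14*s^2 + 8*s) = (s + 2)*(s + 4)*(s^3 + 3*s^2 + 2*s) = s*(s + 2)*(s + 4)*(s^2 + 3*s + 2) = s*(s + 1)*(s + 2)*(s + 4)*(s + 2)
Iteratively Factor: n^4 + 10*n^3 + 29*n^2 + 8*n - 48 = (n + 3)*(n^3 + 7*n^2 + 8*n - 16) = (n + 3)*(n + 4)*(n^2 + 3*n - 4) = (n - 1)*(n + 3)*(n + 4)*(n + 4)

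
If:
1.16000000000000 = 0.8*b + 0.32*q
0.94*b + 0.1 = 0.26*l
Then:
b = 1.45 - 0.4*q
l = 5.62692307692308 - 1.44615384615385*q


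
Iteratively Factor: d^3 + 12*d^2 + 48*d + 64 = (d + 4)*(d^2 + 8*d + 16) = (d + 4)^2*(d + 4)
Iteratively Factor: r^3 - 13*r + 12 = (r + 4)*(r^2 - 4*r + 3) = (r - 1)*(r + 4)*(r - 3)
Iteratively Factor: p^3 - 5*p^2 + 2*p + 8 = (p + 1)*(p^2 - 6*p + 8) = (p - 4)*(p + 1)*(p - 2)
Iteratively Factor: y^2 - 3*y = (y)*(y - 3)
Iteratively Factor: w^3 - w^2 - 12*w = (w - 4)*(w^2 + 3*w) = (w - 4)*(w + 3)*(w)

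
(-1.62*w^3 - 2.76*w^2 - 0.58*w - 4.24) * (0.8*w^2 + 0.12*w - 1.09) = -1.296*w^5 - 2.4024*w^4 + 0.9706*w^3 - 0.4532*w^2 + 0.1234*w + 4.6216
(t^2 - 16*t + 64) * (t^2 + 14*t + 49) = t^4 - 2*t^3 - 111*t^2 + 112*t + 3136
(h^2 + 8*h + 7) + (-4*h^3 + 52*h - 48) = -4*h^3 + h^2 + 60*h - 41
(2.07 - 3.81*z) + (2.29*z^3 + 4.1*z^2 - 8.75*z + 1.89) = 2.29*z^3 + 4.1*z^2 - 12.56*z + 3.96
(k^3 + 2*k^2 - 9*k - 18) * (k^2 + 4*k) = k^5 + 6*k^4 - k^3 - 54*k^2 - 72*k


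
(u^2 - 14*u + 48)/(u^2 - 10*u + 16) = (u - 6)/(u - 2)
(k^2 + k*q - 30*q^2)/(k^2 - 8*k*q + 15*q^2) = (-k - 6*q)/(-k + 3*q)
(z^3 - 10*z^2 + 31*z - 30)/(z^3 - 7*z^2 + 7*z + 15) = (z - 2)/(z + 1)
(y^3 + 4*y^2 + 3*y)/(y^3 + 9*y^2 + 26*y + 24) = y*(y + 1)/(y^2 + 6*y + 8)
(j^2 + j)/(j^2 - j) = (j + 1)/(j - 1)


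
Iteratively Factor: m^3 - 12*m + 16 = (m - 2)*(m^2 + 2*m - 8) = (m - 2)*(m + 4)*(m - 2)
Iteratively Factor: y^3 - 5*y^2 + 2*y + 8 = (y - 4)*(y^2 - y - 2) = (y - 4)*(y - 2)*(y + 1)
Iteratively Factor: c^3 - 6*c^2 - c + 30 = (c + 2)*(c^2 - 8*c + 15) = (c - 3)*(c + 2)*(c - 5)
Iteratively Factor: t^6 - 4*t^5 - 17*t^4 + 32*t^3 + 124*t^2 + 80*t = (t + 2)*(t^5 - 6*t^4 - 5*t^3 + 42*t^2 + 40*t) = (t - 4)*(t + 2)*(t^4 - 2*t^3 - 13*t^2 - 10*t) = (t - 5)*(t - 4)*(t + 2)*(t^3 + 3*t^2 + 2*t) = (t - 5)*(t - 4)*(t + 1)*(t + 2)*(t^2 + 2*t) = t*(t - 5)*(t - 4)*(t + 1)*(t + 2)*(t + 2)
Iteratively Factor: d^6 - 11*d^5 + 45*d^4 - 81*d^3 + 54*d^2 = (d - 2)*(d^5 - 9*d^4 + 27*d^3 - 27*d^2) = d*(d - 2)*(d^4 - 9*d^3 + 27*d^2 - 27*d) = d*(d - 3)*(d - 2)*(d^3 - 6*d^2 + 9*d) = d*(d - 3)^2*(d - 2)*(d^2 - 3*d) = d*(d - 3)^3*(d - 2)*(d)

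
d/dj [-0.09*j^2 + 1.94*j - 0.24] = 1.94 - 0.18*j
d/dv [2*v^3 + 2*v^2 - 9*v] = 6*v^2 + 4*v - 9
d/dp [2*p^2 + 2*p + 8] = 4*p + 2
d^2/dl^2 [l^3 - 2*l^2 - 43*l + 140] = 6*l - 4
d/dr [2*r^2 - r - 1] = 4*r - 1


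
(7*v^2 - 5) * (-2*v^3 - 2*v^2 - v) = -14*v^5 - 14*v^4 + 3*v^3 + 10*v^2 + 5*v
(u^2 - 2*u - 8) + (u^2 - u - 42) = 2*u^2 - 3*u - 50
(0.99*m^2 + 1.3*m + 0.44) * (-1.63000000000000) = -1.6137*m^2 - 2.119*m - 0.7172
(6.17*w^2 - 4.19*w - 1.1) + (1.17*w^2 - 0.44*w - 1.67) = 7.34*w^2 - 4.63*w - 2.77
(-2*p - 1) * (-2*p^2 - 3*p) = 4*p^3 + 8*p^2 + 3*p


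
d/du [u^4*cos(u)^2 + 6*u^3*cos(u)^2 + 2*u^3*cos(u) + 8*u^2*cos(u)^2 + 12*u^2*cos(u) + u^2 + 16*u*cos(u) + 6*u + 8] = -u^4*sin(2*u) - 2*u^3*sin(u) - 6*u^3*sin(2*u) + 4*u^3*cos(u)^2 - 12*u^2*sin(u) - 8*u^2*sin(2*u) + 18*u^2*cos(u)^2 + 6*u^2*cos(u) - 16*u*sin(u) + 16*u*cos(u)^2 + 24*u*cos(u) + 2*u + 16*cos(u) + 6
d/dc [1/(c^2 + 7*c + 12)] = (-2*c - 7)/(c^2 + 7*c + 12)^2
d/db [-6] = 0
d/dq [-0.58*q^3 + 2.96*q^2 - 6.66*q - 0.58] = -1.74*q^2 + 5.92*q - 6.66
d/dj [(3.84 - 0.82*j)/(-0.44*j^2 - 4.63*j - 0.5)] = (-0.3608*j^2 + 3.3792*j + 18.1892)/(0.1936*j^4 + 4.0744*j^3 + 21.8769*j^2 + 4.63*j + 0.25)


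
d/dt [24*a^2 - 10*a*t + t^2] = -10*a + 2*t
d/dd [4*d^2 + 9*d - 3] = 8*d + 9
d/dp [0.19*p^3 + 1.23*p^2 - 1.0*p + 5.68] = 0.57*p^2 + 2.46*p - 1.0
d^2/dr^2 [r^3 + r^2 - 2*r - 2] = 6*r + 2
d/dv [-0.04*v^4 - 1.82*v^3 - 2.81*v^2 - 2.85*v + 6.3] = -0.16*v^3 - 5.46*v^2 - 5.62*v - 2.85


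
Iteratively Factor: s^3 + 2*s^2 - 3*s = (s)*(s^2 + 2*s - 3) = s*(s + 3)*(s - 1)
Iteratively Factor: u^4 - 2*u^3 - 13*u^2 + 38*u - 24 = (u - 3)*(u^3 + u^2 - 10*u + 8) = (u - 3)*(u - 1)*(u^2 + 2*u - 8) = (u - 3)*(u - 2)*(u - 1)*(u + 4)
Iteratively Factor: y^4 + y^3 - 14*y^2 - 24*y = (y)*(y^3 + y^2 - 14*y - 24) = y*(y + 3)*(y^2 - 2*y - 8) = y*(y - 4)*(y + 3)*(y + 2)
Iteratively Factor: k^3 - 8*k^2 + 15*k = (k - 5)*(k^2 - 3*k) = (k - 5)*(k - 3)*(k)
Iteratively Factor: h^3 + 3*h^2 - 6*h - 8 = (h + 4)*(h^2 - h - 2) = (h - 2)*(h + 4)*(h + 1)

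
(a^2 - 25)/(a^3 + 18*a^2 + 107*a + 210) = (a - 5)/(a^2 + 13*a + 42)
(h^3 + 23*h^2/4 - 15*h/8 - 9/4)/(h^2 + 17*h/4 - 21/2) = (8*h^2 - 2*h - 3)/(2*(4*h - 7))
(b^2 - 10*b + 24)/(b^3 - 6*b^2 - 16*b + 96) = 1/(b + 4)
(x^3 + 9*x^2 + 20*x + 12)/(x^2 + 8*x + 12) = x + 1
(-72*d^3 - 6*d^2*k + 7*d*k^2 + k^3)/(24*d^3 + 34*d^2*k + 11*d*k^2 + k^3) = (-3*d + k)/(d + k)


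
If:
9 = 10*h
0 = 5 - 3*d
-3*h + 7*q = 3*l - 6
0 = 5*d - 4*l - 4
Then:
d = 5/3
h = 9/10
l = 13/12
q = -1/140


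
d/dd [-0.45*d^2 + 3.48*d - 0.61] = 3.48 - 0.9*d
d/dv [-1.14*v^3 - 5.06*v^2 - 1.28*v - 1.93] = -3.42*v^2 - 10.12*v - 1.28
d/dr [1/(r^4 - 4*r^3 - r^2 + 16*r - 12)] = 2*(-2*r^3 + 6*r^2 + r - 8)/(-r^4 + 4*r^3 + r^2 - 16*r + 12)^2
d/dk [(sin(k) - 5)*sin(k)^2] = (3*sin(k) - 10)*sin(k)*cos(k)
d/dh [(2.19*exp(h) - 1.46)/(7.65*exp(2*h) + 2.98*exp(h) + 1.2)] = (-16.7535*exp(2*h) + 22.338*exp(h) + 6.9788)*exp(h)/(58.5225*exp(4*h) + 45.594*exp(3*h) + 27.2404*exp(2*h) + 7.152*exp(h) + 1.44)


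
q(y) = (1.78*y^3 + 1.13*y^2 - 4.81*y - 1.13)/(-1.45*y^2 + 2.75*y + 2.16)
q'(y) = (2.9*y - 2.75)*(1.78*y^3 + 1.13*y^2 - 4.81*y - 1.13)/(-1.45*y^2 + 2.75*y + 2.16)^2 + (5.34*y^2 + 2.26*y - 4.81)/(-1.45*y^2 + 2.75*y + 2.16) = (-2.581*y^4 + 9.79*y^3 + 7.6674*y^2 + 1.6046*y - 7.2821)/(2.1025*y^4 - 7.975*y^3 + 1.2985*y^2 + 11.88*y + 4.6656)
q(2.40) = 45.20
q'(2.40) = 543.29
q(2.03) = 4.90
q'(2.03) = 21.02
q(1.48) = -0.00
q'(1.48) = 3.35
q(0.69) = -0.99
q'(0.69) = 0.01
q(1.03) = -0.85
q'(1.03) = 0.86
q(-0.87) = -2.06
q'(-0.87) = -6.11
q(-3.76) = 2.15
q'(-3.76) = -1.14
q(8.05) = -13.81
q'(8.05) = -1.08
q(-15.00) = 15.55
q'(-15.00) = -1.21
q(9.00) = -14.85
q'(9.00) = -1.12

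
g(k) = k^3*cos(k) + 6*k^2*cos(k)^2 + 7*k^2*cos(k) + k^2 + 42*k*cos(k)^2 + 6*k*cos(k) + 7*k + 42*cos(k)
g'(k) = -k^3*sin(k) - 12*k^2*sin(k)*cos(k) - 7*k^2*sin(k) + 3*k^2*cos(k) - 84*k*sin(k)*cos(k) - 6*k*sin(k) + 12*k*cos(k)^2 + 14*k*cos(k) + 2*k - 42*sin(k) + 42*cos(k)^2 + 6*cos(k) + 7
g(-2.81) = -129.98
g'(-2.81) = 80.35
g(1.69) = 6.78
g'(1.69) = -48.89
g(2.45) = 18.20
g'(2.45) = 73.49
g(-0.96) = 6.74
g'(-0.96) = 13.98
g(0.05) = 44.73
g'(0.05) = 53.97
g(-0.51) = 17.02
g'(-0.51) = 35.91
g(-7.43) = -4.39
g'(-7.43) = 2.35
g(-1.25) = 2.24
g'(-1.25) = 20.49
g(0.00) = 42.00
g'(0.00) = 55.00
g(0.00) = 42.00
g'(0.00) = 55.00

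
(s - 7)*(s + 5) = s^2 - 2*s - 35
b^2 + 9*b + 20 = (b + 4)*(b + 5)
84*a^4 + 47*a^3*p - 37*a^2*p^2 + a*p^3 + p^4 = (-4*a + p)*(-3*a + p)*(a + p)*(7*a + p)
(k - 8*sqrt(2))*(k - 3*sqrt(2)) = k^2 - 11*sqrt(2)*k + 48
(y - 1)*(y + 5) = y^2 + 4*y - 5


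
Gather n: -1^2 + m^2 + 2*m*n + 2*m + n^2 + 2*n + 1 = m^2 + 2*m + n^2 + n*(2*m + 2)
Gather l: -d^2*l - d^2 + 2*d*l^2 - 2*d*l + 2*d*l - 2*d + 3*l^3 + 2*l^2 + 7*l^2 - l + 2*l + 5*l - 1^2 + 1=-d^2 - 2*d + 3*l^3 + l^2*(2*d + 9) + l*(6 - d^2)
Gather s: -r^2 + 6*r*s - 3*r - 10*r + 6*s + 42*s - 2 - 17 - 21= -r^2 - 13*r + s*(6*r + 48) - 40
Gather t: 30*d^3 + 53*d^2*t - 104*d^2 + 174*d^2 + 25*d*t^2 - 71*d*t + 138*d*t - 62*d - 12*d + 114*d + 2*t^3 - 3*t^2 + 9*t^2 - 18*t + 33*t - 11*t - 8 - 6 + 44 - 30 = 30*d^3 + 70*d^2 + 40*d + 2*t^3 + t^2*(25*d + 6) + t*(53*d^2 + 67*d + 4)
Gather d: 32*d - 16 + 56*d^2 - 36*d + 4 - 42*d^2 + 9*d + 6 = 14*d^2 + 5*d - 6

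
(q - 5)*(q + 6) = q^2 + q - 30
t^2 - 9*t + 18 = (t - 6)*(t - 3)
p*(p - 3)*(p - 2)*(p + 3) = p^4 - 2*p^3 - 9*p^2 + 18*p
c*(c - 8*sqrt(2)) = c^2 - 8*sqrt(2)*c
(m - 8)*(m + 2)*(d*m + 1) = d*m^3 - 6*d*m^2 - 16*d*m + m^2 - 6*m - 16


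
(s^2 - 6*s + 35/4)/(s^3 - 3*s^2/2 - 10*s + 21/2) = (s - 5/2)/(s^2 + 2*s - 3)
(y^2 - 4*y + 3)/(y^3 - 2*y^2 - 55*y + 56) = (y - 3)/(y^2 - y - 56)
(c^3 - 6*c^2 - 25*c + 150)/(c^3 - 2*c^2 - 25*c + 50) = (c - 6)/(c - 2)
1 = 1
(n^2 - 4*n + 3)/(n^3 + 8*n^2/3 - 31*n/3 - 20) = 3*(n - 1)/(3*n^2 + 17*n + 20)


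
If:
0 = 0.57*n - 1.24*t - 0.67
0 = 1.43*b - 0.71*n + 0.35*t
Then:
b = 0.835357624831309*t + 0.583609373083057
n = 2.17543859649123*t + 1.17543859649123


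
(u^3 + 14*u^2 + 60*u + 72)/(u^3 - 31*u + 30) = (u^2 + 8*u + 12)/(u^2 - 6*u + 5)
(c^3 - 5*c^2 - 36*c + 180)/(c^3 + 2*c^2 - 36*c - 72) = (c - 5)/(c + 2)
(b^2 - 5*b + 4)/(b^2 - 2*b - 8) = (b - 1)/(b + 2)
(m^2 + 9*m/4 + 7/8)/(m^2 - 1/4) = (4*m + 7)/(2*(2*m - 1))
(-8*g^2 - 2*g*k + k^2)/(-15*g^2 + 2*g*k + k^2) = (-8*g^2 - 2*g*k + k^2)/(-15*g^2 + 2*g*k + k^2)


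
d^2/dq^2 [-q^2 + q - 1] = -2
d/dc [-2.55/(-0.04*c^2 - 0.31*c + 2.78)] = (-0.204*c - 0.7905)/(0.04*c^2 + 0.31*c - 2.78)^2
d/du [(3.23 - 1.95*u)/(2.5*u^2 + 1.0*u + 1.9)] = (4.875*u^2 - 16.15*u - 6.935)/(6.25*u^4 + 5.0*u^3 + 10.5*u^2 + 3.8*u + 3.61)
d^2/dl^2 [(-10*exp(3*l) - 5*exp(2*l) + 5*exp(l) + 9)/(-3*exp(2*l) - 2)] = (90*exp(6*l) + 75*exp(4*l) - 444*exp(3*l) + 540*exp(2*l) + 296*exp(l) - 20)*exp(l)/(27*exp(6*l) + 54*exp(4*l) + 36*exp(2*l) + 8)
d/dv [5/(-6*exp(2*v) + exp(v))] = 5*(12*exp(v) - 1)*exp(-v)/(6*exp(v) - 1)^2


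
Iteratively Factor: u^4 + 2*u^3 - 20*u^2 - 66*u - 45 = (u + 3)*(u^3 - u^2 - 17*u - 15) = (u - 5)*(u + 3)*(u^2 + 4*u + 3) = (u - 5)*(u + 3)^2*(u + 1)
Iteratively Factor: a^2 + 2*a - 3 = (a - 1)*(a + 3)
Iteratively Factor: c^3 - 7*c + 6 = (c - 1)*(c^2 + c - 6) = (c - 2)*(c - 1)*(c + 3)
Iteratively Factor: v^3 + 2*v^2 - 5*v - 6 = (v + 1)*(v^2 + v - 6) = (v - 2)*(v + 1)*(v + 3)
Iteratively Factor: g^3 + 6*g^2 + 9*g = (g + 3)*(g^2 + 3*g) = (g + 3)^2*(g)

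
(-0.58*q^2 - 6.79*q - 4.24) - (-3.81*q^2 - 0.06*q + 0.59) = 3.23*q^2 - 6.73*q - 4.83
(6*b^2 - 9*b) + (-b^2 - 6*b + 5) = 5*b^2 - 15*b + 5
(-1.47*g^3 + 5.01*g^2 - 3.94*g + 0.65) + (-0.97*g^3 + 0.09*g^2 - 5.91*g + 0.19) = -2.44*g^3 + 5.1*g^2 - 9.85*g + 0.84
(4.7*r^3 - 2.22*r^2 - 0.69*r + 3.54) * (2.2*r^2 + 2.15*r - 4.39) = 10.34*r^5 + 5.221*r^4 - 26.924*r^3 + 16.0503*r^2 + 10.6401*r - 15.5406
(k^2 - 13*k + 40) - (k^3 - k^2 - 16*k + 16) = -k^3 + 2*k^2 + 3*k + 24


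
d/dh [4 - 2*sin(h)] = -2*cos(h)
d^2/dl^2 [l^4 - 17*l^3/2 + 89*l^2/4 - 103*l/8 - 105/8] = 12*l^2 - 51*l + 89/2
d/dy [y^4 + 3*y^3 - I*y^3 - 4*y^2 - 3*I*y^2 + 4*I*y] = 4*y^3 + y^2*(9 - 3*I) + y*(-8 - 6*I) + 4*I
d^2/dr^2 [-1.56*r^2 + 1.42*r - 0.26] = -3.12000000000000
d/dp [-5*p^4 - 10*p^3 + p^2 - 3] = 2*p*(-10*p^2 - 15*p + 1)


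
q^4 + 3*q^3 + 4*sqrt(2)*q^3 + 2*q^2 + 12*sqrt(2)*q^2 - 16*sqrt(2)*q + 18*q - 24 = (q - 1)*(q + 4)*(q + sqrt(2))*(q + 3*sqrt(2))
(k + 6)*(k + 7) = k^2 + 13*k + 42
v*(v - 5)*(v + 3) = v^3 - 2*v^2 - 15*v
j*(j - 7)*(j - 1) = j^3 - 8*j^2 + 7*j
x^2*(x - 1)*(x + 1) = x^4 - x^2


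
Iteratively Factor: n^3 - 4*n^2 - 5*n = (n)*(n^2 - 4*n - 5) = n*(n - 5)*(n + 1)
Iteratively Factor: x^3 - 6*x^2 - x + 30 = (x + 2)*(x^2 - 8*x + 15) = (x - 3)*(x + 2)*(x - 5)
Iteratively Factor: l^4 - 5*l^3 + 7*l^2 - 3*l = (l - 1)*(l^3 - 4*l^2 + 3*l) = (l - 1)^2*(l^2 - 3*l) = (l - 3)*(l - 1)^2*(l)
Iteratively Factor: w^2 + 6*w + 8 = (w + 4)*(w + 2)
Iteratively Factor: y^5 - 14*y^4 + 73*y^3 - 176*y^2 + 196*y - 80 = (y - 1)*(y^4 - 13*y^3 + 60*y^2 - 116*y + 80) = (y - 4)*(y - 1)*(y^3 - 9*y^2 + 24*y - 20) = (y - 4)*(y - 2)*(y - 1)*(y^2 - 7*y + 10) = (y - 5)*(y - 4)*(y - 2)*(y - 1)*(y - 2)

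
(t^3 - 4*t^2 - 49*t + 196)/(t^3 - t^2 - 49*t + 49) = (t - 4)/(t - 1)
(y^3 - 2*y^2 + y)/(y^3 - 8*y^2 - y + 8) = y*(y - 1)/(y^2 - 7*y - 8)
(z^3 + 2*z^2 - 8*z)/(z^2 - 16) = z*(z - 2)/(z - 4)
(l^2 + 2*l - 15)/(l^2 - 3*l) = (l + 5)/l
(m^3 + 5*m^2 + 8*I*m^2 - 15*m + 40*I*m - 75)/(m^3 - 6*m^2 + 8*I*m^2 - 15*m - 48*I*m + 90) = (m + 5)/(m - 6)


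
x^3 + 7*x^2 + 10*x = x*(x + 2)*(x + 5)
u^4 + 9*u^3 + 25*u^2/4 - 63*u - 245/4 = (u - 5/2)*(u + 1)*(u + 7/2)*(u + 7)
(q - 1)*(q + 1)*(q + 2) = q^3 + 2*q^2 - q - 2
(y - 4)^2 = y^2 - 8*y + 16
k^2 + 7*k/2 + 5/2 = (k + 1)*(k + 5/2)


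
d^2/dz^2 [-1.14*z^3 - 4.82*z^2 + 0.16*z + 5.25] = -6.84*z - 9.64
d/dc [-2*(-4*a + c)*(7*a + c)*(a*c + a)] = 2*a*(28*a^2 - 6*a*c - 3*a - 3*c^2 - 2*c)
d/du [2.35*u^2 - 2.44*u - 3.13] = 4.7*u - 2.44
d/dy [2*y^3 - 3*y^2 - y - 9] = 6*y^2 - 6*y - 1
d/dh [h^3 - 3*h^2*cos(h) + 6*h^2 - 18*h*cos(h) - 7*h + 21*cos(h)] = 3*h^2*sin(h) + 3*h^2 + 18*h*sin(h) - 6*h*cos(h) + 12*h - 21*sin(h) - 18*cos(h) - 7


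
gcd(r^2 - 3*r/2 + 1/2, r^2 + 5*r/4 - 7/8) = r - 1/2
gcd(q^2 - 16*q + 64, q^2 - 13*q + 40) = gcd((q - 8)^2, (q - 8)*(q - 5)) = q - 8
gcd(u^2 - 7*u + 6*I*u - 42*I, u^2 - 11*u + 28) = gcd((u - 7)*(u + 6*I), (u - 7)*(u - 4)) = u - 7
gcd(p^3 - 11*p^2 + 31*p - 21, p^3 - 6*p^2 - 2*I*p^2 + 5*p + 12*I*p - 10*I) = p - 1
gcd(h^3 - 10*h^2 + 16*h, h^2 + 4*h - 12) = h - 2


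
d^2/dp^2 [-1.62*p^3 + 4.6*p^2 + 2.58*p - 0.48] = 9.2 - 9.72*p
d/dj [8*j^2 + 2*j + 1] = 16*j + 2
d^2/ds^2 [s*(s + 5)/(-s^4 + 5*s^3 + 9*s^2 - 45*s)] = 2*(-3*s^5 - 15*s^4 + 166*s^3 + 30*s^2 - 675*s - 1935)/(s^9 - 15*s^8 + 48*s^7 + 280*s^6 - 1782*s^5 - 270*s^4 + 17496*s^3 - 19440*s^2 - 54675*s + 91125)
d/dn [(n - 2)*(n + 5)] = 2*n + 3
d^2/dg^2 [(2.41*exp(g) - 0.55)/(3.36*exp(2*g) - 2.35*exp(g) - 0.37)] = (27.207936*exp(4*g) - 5.80776*exp(3*g) + 31.005072*exp(2*g) - 7.86791*exp(g) + 0.808154)*exp(g)/(37.933056*exp(6*g) - 79.59168*exp(5*g) + 43.135344*exp(4*g) + 4.551245*exp(3*g) - 4.750023*exp(2*g) - 0.965145*exp(g) - 0.050653)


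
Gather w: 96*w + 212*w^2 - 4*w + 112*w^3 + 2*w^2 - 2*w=112*w^3 + 214*w^2 + 90*w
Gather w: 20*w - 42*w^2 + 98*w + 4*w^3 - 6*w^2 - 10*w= 4*w^3 - 48*w^2 + 108*w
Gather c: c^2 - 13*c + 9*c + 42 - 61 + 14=c^2 - 4*c - 5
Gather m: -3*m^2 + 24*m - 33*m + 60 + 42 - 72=-3*m^2 - 9*m + 30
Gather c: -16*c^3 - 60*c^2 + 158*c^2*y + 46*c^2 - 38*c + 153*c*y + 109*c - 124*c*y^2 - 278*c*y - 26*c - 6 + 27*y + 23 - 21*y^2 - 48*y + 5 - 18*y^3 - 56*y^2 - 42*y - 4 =-16*c^3 + c^2*(158*y - 14) + c*(-124*y^2 - 125*y + 45) - 18*y^3 - 77*y^2 - 63*y + 18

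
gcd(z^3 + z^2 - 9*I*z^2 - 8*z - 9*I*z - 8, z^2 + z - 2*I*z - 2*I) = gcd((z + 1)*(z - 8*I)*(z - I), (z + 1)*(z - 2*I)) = z + 1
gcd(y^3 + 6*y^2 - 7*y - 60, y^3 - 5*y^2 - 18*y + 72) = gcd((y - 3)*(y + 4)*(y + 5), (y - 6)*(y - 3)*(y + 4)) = y^2 + y - 12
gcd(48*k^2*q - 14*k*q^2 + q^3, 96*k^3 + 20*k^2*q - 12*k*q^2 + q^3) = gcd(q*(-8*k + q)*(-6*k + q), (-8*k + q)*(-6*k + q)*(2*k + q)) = 48*k^2 - 14*k*q + q^2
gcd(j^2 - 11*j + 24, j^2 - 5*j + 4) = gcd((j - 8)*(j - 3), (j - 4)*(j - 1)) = 1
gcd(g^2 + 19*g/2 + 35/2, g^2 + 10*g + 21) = g + 7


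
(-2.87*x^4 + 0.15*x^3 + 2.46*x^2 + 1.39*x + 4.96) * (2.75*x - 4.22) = -7.8925*x^5 + 12.5239*x^4 + 6.132*x^3 - 6.5587*x^2 + 7.7742*x - 20.9312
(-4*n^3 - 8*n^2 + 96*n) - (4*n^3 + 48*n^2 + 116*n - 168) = -8*n^3 - 56*n^2 - 20*n + 168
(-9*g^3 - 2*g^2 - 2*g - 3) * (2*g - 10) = -18*g^4 + 86*g^3 + 16*g^2 + 14*g + 30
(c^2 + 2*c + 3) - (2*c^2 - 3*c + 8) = -c^2 + 5*c - 5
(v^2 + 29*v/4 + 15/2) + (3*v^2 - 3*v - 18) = 4*v^2 + 17*v/4 - 21/2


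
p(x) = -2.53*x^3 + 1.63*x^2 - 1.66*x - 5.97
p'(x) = -7.59*x^2 + 3.26*x - 1.66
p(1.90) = -20.59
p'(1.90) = -22.87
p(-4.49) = 263.36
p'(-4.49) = -169.31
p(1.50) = -13.33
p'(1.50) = -13.85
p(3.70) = -117.95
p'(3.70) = -93.51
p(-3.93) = 179.30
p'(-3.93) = -131.70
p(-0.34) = -5.12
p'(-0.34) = -3.65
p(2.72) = -49.34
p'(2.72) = -48.95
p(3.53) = -102.81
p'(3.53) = -84.73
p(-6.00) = 609.15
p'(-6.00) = -294.46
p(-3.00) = 81.99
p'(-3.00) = -79.75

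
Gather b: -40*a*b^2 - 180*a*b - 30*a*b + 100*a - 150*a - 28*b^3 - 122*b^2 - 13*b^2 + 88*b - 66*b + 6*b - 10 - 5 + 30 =-50*a - 28*b^3 + b^2*(-40*a - 135) + b*(28 - 210*a) + 15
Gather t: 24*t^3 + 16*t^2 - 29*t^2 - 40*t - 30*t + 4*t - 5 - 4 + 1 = 24*t^3 - 13*t^2 - 66*t - 8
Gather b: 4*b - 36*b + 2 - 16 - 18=-32*b - 32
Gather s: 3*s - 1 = 3*s - 1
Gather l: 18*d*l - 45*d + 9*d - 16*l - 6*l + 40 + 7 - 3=-36*d + l*(18*d - 22) + 44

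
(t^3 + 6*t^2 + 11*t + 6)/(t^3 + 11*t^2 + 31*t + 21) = (t + 2)/(t + 7)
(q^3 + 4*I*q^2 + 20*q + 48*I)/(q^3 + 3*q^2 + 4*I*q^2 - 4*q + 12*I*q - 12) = (q^2 + 2*I*q + 24)/(q^2 + q*(3 + 2*I) + 6*I)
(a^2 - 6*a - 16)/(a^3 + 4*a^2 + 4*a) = (a - 8)/(a*(a + 2))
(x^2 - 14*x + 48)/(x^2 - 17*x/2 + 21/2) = 2*(x^2 - 14*x + 48)/(2*x^2 - 17*x + 21)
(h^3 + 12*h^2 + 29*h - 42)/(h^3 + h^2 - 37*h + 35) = (h + 6)/(h - 5)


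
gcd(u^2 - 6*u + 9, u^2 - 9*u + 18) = u - 3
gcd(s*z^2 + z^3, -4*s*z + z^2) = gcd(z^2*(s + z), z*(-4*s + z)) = z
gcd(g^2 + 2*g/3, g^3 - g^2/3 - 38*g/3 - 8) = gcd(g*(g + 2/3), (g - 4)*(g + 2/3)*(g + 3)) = g + 2/3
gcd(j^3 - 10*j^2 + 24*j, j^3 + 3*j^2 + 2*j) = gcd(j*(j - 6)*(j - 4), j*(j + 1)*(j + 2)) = j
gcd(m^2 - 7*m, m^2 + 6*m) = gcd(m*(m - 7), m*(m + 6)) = m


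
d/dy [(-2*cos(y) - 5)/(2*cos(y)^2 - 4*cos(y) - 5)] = 2*(-10*cos(y) - cos(2*y) + 4)*sin(y)/(4*cos(y) - cos(2*y) + 4)^2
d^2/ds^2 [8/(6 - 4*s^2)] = 48*(-2*s^2 - 1)/(2*s^2 - 3)^3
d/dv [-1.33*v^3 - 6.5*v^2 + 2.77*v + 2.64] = -3.99*v^2 - 13.0*v + 2.77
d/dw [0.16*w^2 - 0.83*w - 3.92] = 0.32*w - 0.83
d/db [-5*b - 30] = -5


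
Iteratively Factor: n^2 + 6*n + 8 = (n + 4)*(n + 2)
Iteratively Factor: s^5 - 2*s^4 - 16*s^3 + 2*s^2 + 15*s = (s - 5)*(s^4 + 3*s^3 - s^2 - 3*s) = (s - 5)*(s + 1)*(s^3 + 2*s^2 - 3*s) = (s - 5)*(s - 1)*(s + 1)*(s^2 + 3*s) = (s - 5)*(s - 1)*(s + 1)*(s + 3)*(s)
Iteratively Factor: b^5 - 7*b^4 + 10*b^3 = (b - 2)*(b^4 - 5*b^3) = b*(b - 2)*(b^3 - 5*b^2) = b*(b - 5)*(b - 2)*(b^2) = b^2*(b - 5)*(b - 2)*(b)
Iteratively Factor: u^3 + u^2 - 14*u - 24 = (u + 2)*(u^2 - u - 12) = (u - 4)*(u + 2)*(u + 3)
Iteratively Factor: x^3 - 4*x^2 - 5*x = (x - 5)*(x^2 + x) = (x - 5)*(x + 1)*(x)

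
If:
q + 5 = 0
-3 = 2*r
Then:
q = -5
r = -3/2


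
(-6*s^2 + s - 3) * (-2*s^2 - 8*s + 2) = 12*s^4 + 46*s^3 - 14*s^2 + 26*s - 6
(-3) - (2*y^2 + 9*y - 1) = -2*y^2 - 9*y - 2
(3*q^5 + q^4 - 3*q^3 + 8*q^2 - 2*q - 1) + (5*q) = 3*q^5 + q^4 - 3*q^3 + 8*q^2 + 3*q - 1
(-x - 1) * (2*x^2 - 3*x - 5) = -2*x^3 + x^2 + 8*x + 5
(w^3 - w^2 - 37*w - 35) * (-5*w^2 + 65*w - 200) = -5*w^5 + 70*w^4 - 80*w^3 - 2030*w^2 + 5125*w + 7000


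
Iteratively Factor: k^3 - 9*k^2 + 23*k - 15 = (k - 3)*(k^2 - 6*k + 5) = (k - 5)*(k - 3)*(k - 1)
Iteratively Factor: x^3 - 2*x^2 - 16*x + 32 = (x - 4)*(x^2 + 2*x - 8) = (x - 4)*(x + 4)*(x - 2)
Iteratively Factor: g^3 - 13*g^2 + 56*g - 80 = (g - 5)*(g^2 - 8*g + 16) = (g - 5)*(g - 4)*(g - 4)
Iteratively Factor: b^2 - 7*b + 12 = (b - 4)*(b - 3)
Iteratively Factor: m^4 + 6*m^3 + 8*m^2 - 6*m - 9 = (m + 3)*(m^3 + 3*m^2 - m - 3) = (m + 3)^2*(m^2 - 1) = (m + 1)*(m + 3)^2*(m - 1)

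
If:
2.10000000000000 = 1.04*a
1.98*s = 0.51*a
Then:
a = 2.02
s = 0.52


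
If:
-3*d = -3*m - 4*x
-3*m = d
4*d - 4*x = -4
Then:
No Solution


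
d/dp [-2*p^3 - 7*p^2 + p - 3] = -6*p^2 - 14*p + 1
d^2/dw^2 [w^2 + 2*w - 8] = 2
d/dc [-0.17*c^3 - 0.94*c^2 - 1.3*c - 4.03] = -0.51*c^2 - 1.88*c - 1.3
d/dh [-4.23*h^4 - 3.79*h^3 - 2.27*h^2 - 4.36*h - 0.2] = -16.92*h^3 - 11.37*h^2 - 4.54*h - 4.36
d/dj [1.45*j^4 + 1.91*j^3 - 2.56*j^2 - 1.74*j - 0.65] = 5.8*j^3 + 5.73*j^2 - 5.12*j - 1.74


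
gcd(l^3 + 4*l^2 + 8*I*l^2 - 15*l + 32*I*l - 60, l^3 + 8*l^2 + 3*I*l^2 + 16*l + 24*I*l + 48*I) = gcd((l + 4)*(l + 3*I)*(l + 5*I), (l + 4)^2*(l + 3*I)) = l^2 + l*(4 + 3*I) + 12*I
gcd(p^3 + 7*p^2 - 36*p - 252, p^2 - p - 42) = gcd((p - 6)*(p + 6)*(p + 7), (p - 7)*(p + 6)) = p + 6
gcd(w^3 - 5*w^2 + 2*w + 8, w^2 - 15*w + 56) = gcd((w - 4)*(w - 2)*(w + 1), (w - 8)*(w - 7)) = 1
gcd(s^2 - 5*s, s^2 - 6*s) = s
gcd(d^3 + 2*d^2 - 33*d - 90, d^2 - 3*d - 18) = d^2 - 3*d - 18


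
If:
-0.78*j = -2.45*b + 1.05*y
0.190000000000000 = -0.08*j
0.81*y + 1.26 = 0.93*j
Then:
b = -2.59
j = -2.38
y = -4.28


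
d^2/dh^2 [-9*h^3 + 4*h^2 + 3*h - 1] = 8 - 54*h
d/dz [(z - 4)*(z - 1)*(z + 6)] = 3*z^2 + 2*z - 26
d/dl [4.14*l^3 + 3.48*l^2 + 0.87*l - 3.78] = 12.42*l^2 + 6.96*l + 0.87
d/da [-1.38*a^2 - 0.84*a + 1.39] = -2.76*a - 0.84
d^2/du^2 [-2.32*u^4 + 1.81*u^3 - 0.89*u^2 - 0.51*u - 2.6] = -27.84*u^2 + 10.86*u - 1.78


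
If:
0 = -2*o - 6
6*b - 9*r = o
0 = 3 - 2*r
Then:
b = 7/4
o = -3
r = 3/2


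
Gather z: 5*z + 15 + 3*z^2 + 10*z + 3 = 3*z^2 + 15*z + 18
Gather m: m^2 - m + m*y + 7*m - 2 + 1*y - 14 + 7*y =m^2 + m*(y + 6) + 8*y - 16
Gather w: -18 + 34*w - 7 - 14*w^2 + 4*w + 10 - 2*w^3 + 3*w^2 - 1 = -2*w^3 - 11*w^2 + 38*w - 16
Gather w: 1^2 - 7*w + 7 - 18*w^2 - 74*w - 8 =-18*w^2 - 81*w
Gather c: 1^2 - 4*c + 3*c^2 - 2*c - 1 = 3*c^2 - 6*c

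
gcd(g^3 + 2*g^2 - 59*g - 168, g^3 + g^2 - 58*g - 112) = g^2 - g - 56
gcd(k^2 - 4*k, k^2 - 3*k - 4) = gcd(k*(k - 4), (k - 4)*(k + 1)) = k - 4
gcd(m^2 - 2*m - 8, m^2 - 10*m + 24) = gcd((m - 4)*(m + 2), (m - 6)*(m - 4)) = m - 4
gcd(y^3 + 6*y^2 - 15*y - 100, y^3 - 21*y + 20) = y^2 + y - 20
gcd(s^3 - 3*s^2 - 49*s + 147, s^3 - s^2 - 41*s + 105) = s^2 + 4*s - 21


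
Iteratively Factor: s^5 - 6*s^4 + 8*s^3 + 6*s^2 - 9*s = (s)*(s^4 - 6*s^3 + 8*s^2 + 6*s - 9) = s*(s - 1)*(s^3 - 5*s^2 + 3*s + 9) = s*(s - 3)*(s - 1)*(s^2 - 2*s - 3) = s*(s - 3)*(s - 1)*(s + 1)*(s - 3)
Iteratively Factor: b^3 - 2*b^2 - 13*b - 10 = (b + 1)*(b^2 - 3*b - 10) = (b - 5)*(b + 1)*(b + 2)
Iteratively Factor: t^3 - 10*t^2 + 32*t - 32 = (t - 4)*(t^2 - 6*t + 8) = (t - 4)*(t - 2)*(t - 4)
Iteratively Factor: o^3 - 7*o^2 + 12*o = (o - 4)*(o^2 - 3*o) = (o - 4)*(o - 3)*(o)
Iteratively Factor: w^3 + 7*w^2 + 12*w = (w)*(w^2 + 7*w + 12) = w*(w + 3)*(w + 4)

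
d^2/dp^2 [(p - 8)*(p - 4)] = 2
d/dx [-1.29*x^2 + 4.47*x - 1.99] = 4.47 - 2.58*x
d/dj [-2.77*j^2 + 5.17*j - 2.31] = 5.17 - 5.54*j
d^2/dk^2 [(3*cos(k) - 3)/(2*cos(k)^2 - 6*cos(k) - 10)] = 3*(9*sin(k)^4*cos(k) - sin(k)^4 + 40*sin(k)^2 + 77*cos(k)/4 + 45*cos(3*k)/4 - cos(5*k)/2 + 19)/(2*(sin(k)^2 + 3*cos(k) + 4)^3)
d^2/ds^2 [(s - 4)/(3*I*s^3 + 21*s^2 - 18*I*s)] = 2*(s*(I*s^2 + 7*s - 6*I)*(-3*I*s^2 - 14*s - (s - 4)*(3*I*s + 7) + 6*I) + (s - 4)*(3*I*s^2 + 14*s - 6*I)^2)/(3*s^3*(I*s^2 + 7*s - 6*I)^3)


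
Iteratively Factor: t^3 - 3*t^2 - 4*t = (t + 1)*(t^2 - 4*t) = t*(t + 1)*(t - 4)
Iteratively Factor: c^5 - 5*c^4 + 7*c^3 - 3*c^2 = (c - 3)*(c^4 - 2*c^3 + c^2) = (c - 3)*(c - 1)*(c^3 - c^2) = (c - 3)*(c - 1)^2*(c^2) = c*(c - 3)*(c - 1)^2*(c)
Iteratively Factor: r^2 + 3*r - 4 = (r - 1)*(r + 4)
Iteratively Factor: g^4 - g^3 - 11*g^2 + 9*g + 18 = (g + 3)*(g^3 - 4*g^2 + g + 6) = (g - 3)*(g + 3)*(g^2 - g - 2) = (g - 3)*(g + 1)*(g + 3)*(g - 2)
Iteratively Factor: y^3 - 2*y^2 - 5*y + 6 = (y - 3)*(y^2 + y - 2) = (y - 3)*(y - 1)*(y + 2)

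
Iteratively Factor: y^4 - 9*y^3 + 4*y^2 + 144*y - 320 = (y - 5)*(y^3 - 4*y^2 - 16*y + 64) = (y - 5)*(y + 4)*(y^2 - 8*y + 16) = (y - 5)*(y - 4)*(y + 4)*(y - 4)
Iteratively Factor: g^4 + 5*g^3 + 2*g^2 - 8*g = (g)*(g^3 + 5*g^2 + 2*g - 8) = g*(g + 4)*(g^2 + g - 2) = g*(g - 1)*(g + 4)*(g + 2)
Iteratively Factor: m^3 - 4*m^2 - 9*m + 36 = (m + 3)*(m^2 - 7*m + 12) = (m - 3)*(m + 3)*(m - 4)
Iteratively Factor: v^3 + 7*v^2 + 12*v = (v + 3)*(v^2 + 4*v) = v*(v + 3)*(v + 4)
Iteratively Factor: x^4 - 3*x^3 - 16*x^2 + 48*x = (x - 3)*(x^3 - 16*x) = x*(x - 3)*(x^2 - 16) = x*(x - 3)*(x + 4)*(x - 4)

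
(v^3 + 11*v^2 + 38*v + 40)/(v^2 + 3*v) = (v^3 + 11*v^2 + 38*v + 40)/(v*(v + 3))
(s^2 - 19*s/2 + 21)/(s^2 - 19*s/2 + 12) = (2*s^2 - 19*s + 42)/(2*s^2 - 19*s + 24)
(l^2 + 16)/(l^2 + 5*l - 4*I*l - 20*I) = (l + 4*I)/(l + 5)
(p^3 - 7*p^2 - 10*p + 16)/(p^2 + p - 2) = p - 8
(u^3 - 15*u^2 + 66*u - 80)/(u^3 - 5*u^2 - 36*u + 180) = (u^2 - 10*u + 16)/(u^2 - 36)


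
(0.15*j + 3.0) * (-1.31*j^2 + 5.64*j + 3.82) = -0.1965*j^3 - 3.084*j^2 + 17.493*j + 11.46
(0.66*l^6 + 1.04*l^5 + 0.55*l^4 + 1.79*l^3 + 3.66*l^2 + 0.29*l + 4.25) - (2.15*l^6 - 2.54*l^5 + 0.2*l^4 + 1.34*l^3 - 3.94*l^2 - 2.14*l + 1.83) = -1.49*l^6 + 3.58*l^5 + 0.35*l^4 + 0.45*l^3 + 7.6*l^2 + 2.43*l + 2.42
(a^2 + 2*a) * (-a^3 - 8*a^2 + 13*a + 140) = -a^5 - 10*a^4 - 3*a^3 + 166*a^2 + 280*a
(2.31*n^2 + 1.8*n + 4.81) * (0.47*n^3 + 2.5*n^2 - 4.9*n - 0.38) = 1.0857*n^5 + 6.621*n^4 - 4.5583*n^3 + 2.3272*n^2 - 24.253*n - 1.8278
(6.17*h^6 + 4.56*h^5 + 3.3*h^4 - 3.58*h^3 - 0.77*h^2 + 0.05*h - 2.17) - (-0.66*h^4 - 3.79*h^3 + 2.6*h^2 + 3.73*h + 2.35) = 6.17*h^6 + 4.56*h^5 + 3.96*h^4 + 0.21*h^3 - 3.37*h^2 - 3.68*h - 4.52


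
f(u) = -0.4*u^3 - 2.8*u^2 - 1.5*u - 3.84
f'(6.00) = -78.30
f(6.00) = -200.04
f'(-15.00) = -187.50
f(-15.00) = 738.66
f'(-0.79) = 2.18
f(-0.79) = -4.21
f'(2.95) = -28.46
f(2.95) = -42.90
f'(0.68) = -5.86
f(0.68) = -6.28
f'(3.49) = -35.66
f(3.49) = -60.18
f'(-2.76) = 4.81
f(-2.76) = -12.62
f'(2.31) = -20.84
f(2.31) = -27.18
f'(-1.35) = 3.87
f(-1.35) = -5.93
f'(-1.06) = 3.09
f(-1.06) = -4.92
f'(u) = -1.2*u^2 - 5.6*u - 1.5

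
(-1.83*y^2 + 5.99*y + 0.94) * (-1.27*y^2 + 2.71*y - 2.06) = 2.3241*y^4 - 12.5666*y^3 + 18.8089*y^2 - 9.792*y - 1.9364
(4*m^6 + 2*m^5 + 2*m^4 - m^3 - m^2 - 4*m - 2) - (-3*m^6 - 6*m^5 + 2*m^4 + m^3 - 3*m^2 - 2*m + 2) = 7*m^6 + 8*m^5 - 2*m^3 + 2*m^2 - 2*m - 4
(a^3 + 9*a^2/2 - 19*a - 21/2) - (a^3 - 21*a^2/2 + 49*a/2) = 15*a^2 - 87*a/2 - 21/2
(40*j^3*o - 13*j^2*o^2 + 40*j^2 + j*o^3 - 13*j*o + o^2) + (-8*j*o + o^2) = 40*j^3*o - 13*j^2*o^2 + 40*j^2 + j*o^3 - 21*j*o + 2*o^2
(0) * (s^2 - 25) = 0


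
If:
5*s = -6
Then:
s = -6/5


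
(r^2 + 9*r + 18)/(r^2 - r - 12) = (r + 6)/(r - 4)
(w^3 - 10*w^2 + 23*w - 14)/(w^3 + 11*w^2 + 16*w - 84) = (w^2 - 8*w + 7)/(w^2 + 13*w + 42)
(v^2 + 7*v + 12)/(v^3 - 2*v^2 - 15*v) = (v + 4)/(v*(v - 5))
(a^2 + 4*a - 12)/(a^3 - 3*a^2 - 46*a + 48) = (a - 2)/(a^2 - 9*a + 8)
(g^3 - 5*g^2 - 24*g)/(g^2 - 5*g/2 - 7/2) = 2*g*(-g^2 + 5*g + 24)/(-2*g^2 + 5*g + 7)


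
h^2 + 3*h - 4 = (h - 1)*(h + 4)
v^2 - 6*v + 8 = (v - 4)*(v - 2)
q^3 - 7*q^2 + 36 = (q - 6)*(q - 3)*(q + 2)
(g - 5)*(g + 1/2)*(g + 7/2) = g^3 - g^2 - 73*g/4 - 35/4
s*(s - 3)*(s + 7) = s^3 + 4*s^2 - 21*s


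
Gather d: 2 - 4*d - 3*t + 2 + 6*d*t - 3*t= d*(6*t - 4) - 6*t + 4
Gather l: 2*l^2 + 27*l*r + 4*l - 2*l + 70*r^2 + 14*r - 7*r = 2*l^2 + l*(27*r + 2) + 70*r^2 + 7*r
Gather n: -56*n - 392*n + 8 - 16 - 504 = -448*n - 512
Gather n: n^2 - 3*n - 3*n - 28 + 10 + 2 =n^2 - 6*n - 16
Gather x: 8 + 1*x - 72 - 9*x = -8*x - 64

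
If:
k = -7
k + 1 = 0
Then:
No Solution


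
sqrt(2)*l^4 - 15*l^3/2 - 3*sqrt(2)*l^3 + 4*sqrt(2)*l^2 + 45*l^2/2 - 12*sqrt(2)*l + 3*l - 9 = (l - 3)*(l - 3*sqrt(2))*(l - sqrt(2))*(sqrt(2)*l + 1/2)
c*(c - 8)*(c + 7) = c^3 - c^2 - 56*c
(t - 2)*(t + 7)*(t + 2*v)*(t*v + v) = t^4*v + 2*t^3*v^2 + 6*t^3*v + 12*t^2*v^2 - 9*t^2*v - 18*t*v^2 - 14*t*v - 28*v^2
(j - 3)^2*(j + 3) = j^3 - 3*j^2 - 9*j + 27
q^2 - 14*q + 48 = (q - 8)*(q - 6)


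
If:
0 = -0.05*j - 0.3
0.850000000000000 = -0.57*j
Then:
No Solution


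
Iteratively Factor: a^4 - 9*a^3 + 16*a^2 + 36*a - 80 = (a + 2)*(a^3 - 11*a^2 + 38*a - 40) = (a - 4)*(a + 2)*(a^2 - 7*a + 10) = (a - 4)*(a - 2)*(a + 2)*(a - 5)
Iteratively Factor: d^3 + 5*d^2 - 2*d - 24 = (d + 3)*(d^2 + 2*d - 8) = (d + 3)*(d + 4)*(d - 2)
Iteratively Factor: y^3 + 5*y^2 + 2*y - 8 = (y + 2)*(y^2 + 3*y - 4) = (y + 2)*(y + 4)*(y - 1)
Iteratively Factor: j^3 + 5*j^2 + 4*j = (j)*(j^2 + 5*j + 4) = j*(j + 1)*(j + 4)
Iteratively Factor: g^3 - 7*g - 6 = (g + 2)*(g^2 - 2*g - 3) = (g + 1)*(g + 2)*(g - 3)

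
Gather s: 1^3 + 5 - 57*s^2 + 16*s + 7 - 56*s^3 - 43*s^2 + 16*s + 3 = -56*s^3 - 100*s^2 + 32*s + 16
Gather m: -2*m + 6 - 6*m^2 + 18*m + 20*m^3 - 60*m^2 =20*m^3 - 66*m^2 + 16*m + 6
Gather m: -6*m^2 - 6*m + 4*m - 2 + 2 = -6*m^2 - 2*m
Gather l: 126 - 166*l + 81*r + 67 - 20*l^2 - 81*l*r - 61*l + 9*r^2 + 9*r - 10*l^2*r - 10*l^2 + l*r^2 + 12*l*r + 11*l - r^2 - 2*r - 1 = l^2*(-10*r - 30) + l*(r^2 - 69*r - 216) + 8*r^2 + 88*r + 192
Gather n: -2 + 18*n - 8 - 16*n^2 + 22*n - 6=-16*n^2 + 40*n - 16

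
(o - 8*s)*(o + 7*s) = o^2 - o*s - 56*s^2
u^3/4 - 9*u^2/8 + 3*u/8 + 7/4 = (u/4 + 1/4)*(u - 7/2)*(u - 2)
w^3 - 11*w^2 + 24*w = w*(w - 8)*(w - 3)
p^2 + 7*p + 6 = (p + 1)*(p + 6)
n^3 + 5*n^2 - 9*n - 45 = (n - 3)*(n + 3)*(n + 5)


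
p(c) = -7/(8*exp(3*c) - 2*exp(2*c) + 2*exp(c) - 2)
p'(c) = -7*(-24*exp(3*c) + 4*exp(2*c) - 2*exp(c))/(8*exp(3*c) - 2*exp(2*c) + 2*exp(c) - 2)^2 = (42*exp(2*c) - 7*exp(c) + 7/2)*exp(c)/(4*exp(3*c) - exp(2*c) + exp(c) - 1)^2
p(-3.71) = 3.59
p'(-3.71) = 0.09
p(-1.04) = 5.88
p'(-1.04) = 6.27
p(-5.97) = 3.51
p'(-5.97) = 0.01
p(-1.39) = 4.66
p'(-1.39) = 1.93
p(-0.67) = 16.34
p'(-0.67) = 121.76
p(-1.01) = 6.09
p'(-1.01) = 7.18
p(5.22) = -0.00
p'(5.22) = 0.00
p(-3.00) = 3.68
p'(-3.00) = 0.18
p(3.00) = 0.00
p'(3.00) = 0.00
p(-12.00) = 3.50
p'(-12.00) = 0.00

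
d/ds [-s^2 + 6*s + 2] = 6 - 2*s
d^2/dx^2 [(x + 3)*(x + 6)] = 2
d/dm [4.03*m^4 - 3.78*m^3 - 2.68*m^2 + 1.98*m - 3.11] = 16.12*m^3 - 11.34*m^2 - 5.36*m + 1.98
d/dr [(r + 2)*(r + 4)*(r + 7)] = 3*r^2 + 26*r + 50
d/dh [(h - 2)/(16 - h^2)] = (-h^2 + 2*h*(h - 2) + 16)/(h^2 - 16)^2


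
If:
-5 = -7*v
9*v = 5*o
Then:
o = 9/7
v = 5/7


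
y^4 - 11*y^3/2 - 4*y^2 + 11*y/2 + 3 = (y - 6)*(y - 1)*(y + 1/2)*(y + 1)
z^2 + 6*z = z*(z + 6)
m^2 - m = m*(m - 1)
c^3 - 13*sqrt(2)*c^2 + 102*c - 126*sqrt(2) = (c - 7*sqrt(2))*(c - 3*sqrt(2))^2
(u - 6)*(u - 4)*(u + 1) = u^3 - 9*u^2 + 14*u + 24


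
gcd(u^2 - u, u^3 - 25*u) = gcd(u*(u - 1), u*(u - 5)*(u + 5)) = u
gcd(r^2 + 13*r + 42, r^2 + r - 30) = r + 6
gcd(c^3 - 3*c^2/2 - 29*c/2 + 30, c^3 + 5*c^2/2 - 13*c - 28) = c + 4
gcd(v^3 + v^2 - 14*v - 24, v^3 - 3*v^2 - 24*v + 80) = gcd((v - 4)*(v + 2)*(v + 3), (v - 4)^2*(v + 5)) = v - 4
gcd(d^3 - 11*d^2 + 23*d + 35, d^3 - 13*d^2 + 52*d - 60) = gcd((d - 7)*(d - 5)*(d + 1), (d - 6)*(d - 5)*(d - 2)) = d - 5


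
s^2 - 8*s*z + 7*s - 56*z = (s + 7)*(s - 8*z)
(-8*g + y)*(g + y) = -8*g^2 - 7*g*y + y^2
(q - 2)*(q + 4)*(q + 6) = q^3 + 8*q^2 + 4*q - 48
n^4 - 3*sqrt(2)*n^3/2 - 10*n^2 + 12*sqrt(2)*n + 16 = (n - 2*sqrt(2))^2*(n + sqrt(2)/2)*(n + 2*sqrt(2))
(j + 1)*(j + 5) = j^2 + 6*j + 5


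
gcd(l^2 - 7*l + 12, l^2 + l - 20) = l - 4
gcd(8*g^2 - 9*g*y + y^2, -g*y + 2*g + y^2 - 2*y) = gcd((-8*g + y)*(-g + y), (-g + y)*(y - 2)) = -g + y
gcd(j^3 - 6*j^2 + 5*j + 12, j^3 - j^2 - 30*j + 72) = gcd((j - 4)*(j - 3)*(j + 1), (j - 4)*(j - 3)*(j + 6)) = j^2 - 7*j + 12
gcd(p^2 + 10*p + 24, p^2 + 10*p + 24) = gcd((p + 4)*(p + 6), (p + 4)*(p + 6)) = p^2 + 10*p + 24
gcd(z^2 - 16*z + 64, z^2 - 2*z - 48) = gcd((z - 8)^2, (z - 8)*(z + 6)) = z - 8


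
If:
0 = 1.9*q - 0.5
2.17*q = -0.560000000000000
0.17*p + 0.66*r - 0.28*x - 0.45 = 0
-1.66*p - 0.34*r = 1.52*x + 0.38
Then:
No Solution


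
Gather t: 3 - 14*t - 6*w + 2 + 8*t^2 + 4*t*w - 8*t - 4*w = 8*t^2 + t*(4*w - 22) - 10*w + 5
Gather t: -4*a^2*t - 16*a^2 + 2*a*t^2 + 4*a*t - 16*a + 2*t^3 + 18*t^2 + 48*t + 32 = -16*a^2 - 16*a + 2*t^3 + t^2*(2*a + 18) + t*(-4*a^2 + 4*a + 48) + 32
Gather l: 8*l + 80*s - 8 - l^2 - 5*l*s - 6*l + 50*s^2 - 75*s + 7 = -l^2 + l*(2 - 5*s) + 50*s^2 + 5*s - 1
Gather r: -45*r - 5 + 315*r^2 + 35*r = 315*r^2 - 10*r - 5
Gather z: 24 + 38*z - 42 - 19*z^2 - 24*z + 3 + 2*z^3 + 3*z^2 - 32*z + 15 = 2*z^3 - 16*z^2 - 18*z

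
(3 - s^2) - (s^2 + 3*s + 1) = -2*s^2 - 3*s + 2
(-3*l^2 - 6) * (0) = 0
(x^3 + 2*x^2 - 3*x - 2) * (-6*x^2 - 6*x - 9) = -6*x^5 - 18*x^4 - 3*x^3 + 12*x^2 + 39*x + 18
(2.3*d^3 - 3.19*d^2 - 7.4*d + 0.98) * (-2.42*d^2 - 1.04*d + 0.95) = -5.566*d^5 + 5.3278*d^4 + 23.4106*d^3 + 2.2939*d^2 - 8.0492*d + 0.931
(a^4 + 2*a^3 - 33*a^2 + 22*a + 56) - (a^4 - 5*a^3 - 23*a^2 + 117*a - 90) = 7*a^3 - 10*a^2 - 95*a + 146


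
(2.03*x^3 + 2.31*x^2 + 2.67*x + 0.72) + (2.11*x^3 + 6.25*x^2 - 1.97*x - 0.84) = 4.14*x^3 + 8.56*x^2 + 0.7*x - 0.12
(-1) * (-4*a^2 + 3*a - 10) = 4*a^2 - 3*a + 10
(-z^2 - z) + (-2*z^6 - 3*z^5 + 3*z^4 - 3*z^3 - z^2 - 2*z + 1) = -2*z^6 - 3*z^5 + 3*z^4 - 3*z^3 - 2*z^2 - 3*z + 1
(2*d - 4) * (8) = 16*d - 32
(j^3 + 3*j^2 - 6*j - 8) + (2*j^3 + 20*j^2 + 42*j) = 3*j^3 + 23*j^2 + 36*j - 8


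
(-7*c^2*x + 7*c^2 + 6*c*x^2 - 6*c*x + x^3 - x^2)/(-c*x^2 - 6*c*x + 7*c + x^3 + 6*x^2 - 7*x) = (7*c + x)/(x + 7)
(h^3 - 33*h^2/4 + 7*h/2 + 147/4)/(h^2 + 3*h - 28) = (4*h^3 - 33*h^2 + 14*h + 147)/(4*(h^2 + 3*h - 28))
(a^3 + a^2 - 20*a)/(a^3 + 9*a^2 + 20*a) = (a - 4)/(a + 4)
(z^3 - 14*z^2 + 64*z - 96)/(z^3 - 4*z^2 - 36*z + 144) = (z - 4)/(z + 6)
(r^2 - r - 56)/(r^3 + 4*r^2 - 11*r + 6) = (r^2 - r - 56)/(r^3 + 4*r^2 - 11*r + 6)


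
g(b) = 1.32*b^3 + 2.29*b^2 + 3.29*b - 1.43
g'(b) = 3.96*b^2 + 4.58*b + 3.29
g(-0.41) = -2.48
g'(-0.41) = 2.08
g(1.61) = 15.31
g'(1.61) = 20.93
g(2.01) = 25.15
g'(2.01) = 28.49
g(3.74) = 111.96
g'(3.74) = 75.81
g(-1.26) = -4.58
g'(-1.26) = 3.81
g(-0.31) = -2.27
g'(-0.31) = 2.25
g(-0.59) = -2.85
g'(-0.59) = 1.97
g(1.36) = 10.60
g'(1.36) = 16.84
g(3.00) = 64.69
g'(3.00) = 52.67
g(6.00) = 385.87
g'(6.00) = 173.33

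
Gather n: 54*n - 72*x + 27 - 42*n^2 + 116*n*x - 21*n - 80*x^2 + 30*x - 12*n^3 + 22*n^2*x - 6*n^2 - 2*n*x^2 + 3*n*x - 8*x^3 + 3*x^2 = -12*n^3 + n^2*(22*x - 48) + n*(-2*x^2 + 119*x + 33) - 8*x^3 - 77*x^2 - 42*x + 27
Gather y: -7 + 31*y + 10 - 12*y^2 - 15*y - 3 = -12*y^2 + 16*y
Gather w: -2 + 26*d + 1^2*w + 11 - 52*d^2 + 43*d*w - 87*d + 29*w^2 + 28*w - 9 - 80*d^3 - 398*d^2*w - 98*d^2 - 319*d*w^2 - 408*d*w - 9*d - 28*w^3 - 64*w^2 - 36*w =-80*d^3 - 150*d^2 - 70*d - 28*w^3 + w^2*(-319*d - 35) + w*(-398*d^2 - 365*d - 7)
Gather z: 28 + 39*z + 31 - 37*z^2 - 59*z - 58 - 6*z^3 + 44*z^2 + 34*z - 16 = -6*z^3 + 7*z^2 + 14*z - 15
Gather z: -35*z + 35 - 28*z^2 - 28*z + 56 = -28*z^2 - 63*z + 91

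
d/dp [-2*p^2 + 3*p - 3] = 3 - 4*p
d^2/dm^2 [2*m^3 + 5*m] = 12*m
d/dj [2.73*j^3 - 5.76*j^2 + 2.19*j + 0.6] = 8.19*j^2 - 11.52*j + 2.19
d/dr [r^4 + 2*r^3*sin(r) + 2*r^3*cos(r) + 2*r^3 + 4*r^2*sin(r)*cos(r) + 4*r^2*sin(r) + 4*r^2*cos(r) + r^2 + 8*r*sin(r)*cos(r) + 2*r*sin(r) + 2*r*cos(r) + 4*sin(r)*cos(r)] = 2*sqrt(2)*r^3*cos(r + pi/4) + 4*r^3 + 4*r^2*sin(r) + 8*r^2*cos(r) + 4*r^2*cos(2*r) + 2*sqrt(2)*r^2*cos(r + pi/4) + 6*r^2 + 4*r*sin(r) + 2*sqrt(2)*r*sin(r + pi/4) + 4*sqrt(2)*r*sin(2*r + pi/4) + 8*r*cos(r) + 4*r*cos(2*r) + 2*r + 2*sqrt(2)*sin(r + pi/4) + 4*sqrt(2)*sin(2*r + pi/4)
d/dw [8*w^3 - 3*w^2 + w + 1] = 24*w^2 - 6*w + 1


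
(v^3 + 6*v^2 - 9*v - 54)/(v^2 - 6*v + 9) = (v^2 + 9*v + 18)/(v - 3)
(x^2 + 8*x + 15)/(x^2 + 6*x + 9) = (x + 5)/(x + 3)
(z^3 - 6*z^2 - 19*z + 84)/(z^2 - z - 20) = (z^2 - 10*z + 21)/(z - 5)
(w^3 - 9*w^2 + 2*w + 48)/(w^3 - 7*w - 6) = (w - 8)/(w + 1)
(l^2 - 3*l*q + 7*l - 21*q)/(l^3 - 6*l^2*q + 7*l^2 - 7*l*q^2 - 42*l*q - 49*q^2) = (-l + 3*q)/(-l^2 + 6*l*q + 7*q^2)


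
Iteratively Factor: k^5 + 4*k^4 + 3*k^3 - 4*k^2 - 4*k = (k - 1)*(k^4 + 5*k^3 + 8*k^2 + 4*k) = (k - 1)*(k + 2)*(k^3 + 3*k^2 + 2*k) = (k - 1)*(k + 2)^2*(k^2 + k) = k*(k - 1)*(k + 2)^2*(k + 1)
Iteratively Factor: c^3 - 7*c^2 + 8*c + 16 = (c + 1)*(c^2 - 8*c + 16) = (c - 4)*(c + 1)*(c - 4)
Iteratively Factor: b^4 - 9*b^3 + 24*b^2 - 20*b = (b - 5)*(b^3 - 4*b^2 + 4*b) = (b - 5)*(b - 2)*(b^2 - 2*b) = (b - 5)*(b - 2)^2*(b)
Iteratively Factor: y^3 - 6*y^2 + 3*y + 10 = (y - 5)*(y^2 - y - 2) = (y - 5)*(y + 1)*(y - 2)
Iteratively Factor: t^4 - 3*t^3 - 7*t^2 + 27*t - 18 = (t - 1)*(t^3 - 2*t^2 - 9*t + 18) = (t - 3)*(t - 1)*(t^2 + t - 6) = (t - 3)*(t - 1)*(t + 3)*(t - 2)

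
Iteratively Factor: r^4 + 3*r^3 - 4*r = (r)*(r^3 + 3*r^2 - 4) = r*(r + 2)*(r^2 + r - 2) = r*(r - 1)*(r + 2)*(r + 2)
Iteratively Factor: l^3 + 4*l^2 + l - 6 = (l + 2)*(l^2 + 2*l - 3) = (l + 2)*(l + 3)*(l - 1)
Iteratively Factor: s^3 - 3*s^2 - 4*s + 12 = (s - 3)*(s^2 - 4) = (s - 3)*(s - 2)*(s + 2)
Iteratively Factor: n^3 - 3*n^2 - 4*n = (n - 4)*(n^2 + n) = n*(n - 4)*(n + 1)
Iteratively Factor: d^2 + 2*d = (d + 2)*(d)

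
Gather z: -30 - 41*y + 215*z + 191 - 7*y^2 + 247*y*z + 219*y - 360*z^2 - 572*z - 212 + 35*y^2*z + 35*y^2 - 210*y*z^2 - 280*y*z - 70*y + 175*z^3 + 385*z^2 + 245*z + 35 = 28*y^2 + 108*y + 175*z^3 + z^2*(25 - 210*y) + z*(35*y^2 - 33*y - 112) - 16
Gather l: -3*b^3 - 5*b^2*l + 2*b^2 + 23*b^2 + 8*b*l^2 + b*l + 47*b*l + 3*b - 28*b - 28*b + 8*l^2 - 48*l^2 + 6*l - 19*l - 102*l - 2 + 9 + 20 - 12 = -3*b^3 + 25*b^2 - 53*b + l^2*(8*b - 40) + l*(-5*b^2 + 48*b - 115) + 15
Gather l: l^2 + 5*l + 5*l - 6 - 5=l^2 + 10*l - 11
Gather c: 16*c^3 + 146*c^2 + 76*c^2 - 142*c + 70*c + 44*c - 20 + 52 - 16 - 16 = 16*c^3 + 222*c^2 - 28*c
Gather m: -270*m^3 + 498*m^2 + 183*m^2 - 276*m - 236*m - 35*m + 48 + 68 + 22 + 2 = -270*m^3 + 681*m^2 - 547*m + 140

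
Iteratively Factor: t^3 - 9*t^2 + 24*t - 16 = (t - 1)*(t^2 - 8*t + 16) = (t - 4)*(t - 1)*(t - 4)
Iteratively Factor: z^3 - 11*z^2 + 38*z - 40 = (z - 4)*(z^2 - 7*z + 10) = (z - 5)*(z - 4)*(z - 2)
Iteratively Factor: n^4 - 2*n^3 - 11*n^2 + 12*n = (n)*(n^3 - 2*n^2 - 11*n + 12) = n*(n + 3)*(n^2 - 5*n + 4) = n*(n - 4)*(n + 3)*(n - 1)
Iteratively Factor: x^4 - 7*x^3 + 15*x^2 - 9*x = (x)*(x^3 - 7*x^2 + 15*x - 9) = x*(x - 1)*(x^2 - 6*x + 9) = x*(x - 3)*(x - 1)*(x - 3)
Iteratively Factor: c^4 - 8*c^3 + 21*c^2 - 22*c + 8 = (c - 1)*(c^3 - 7*c^2 + 14*c - 8) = (c - 1)^2*(c^2 - 6*c + 8) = (c - 2)*(c - 1)^2*(c - 4)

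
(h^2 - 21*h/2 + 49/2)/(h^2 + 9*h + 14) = (2*h^2 - 21*h + 49)/(2*(h^2 + 9*h + 14))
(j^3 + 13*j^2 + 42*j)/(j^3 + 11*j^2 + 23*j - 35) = j*(j + 6)/(j^2 + 4*j - 5)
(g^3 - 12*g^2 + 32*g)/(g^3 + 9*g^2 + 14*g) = (g^2 - 12*g + 32)/(g^2 + 9*g + 14)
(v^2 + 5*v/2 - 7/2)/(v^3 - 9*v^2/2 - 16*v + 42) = (v - 1)/(v^2 - 8*v + 12)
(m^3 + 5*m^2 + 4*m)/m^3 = 1 + 5/m + 4/m^2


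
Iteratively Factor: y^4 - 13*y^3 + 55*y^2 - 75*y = (y - 5)*(y^3 - 8*y^2 + 15*y) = (y - 5)*(y - 3)*(y^2 - 5*y) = y*(y - 5)*(y - 3)*(y - 5)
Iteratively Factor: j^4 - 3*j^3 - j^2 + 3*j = (j - 3)*(j^3 - j) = (j - 3)*(j + 1)*(j^2 - j) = j*(j - 3)*(j + 1)*(j - 1)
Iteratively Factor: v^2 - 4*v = (v - 4)*(v)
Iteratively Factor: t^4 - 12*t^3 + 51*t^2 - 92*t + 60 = (t - 2)*(t^3 - 10*t^2 + 31*t - 30) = (t - 5)*(t - 2)*(t^2 - 5*t + 6) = (t - 5)*(t - 2)^2*(t - 3)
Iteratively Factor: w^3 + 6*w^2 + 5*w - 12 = (w + 4)*(w^2 + 2*w - 3) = (w - 1)*(w + 4)*(w + 3)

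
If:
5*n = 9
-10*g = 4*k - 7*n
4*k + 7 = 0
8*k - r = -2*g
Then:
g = 49/25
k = -7/4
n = 9/5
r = -252/25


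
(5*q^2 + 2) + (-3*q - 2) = 5*q^2 - 3*q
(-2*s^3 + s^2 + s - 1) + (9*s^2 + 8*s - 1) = -2*s^3 + 10*s^2 + 9*s - 2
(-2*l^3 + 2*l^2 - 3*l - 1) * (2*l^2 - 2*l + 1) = -4*l^5 + 8*l^4 - 12*l^3 + 6*l^2 - l - 1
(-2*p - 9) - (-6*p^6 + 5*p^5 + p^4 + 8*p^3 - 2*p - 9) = 6*p^6 - 5*p^5 - p^4 - 8*p^3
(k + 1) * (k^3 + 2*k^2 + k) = k^4 + 3*k^3 + 3*k^2 + k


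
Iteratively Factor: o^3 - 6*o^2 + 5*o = (o)*(o^2 - 6*o + 5) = o*(o - 5)*(o - 1)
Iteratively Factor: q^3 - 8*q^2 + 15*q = (q)*(q^2 - 8*q + 15) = q*(q - 3)*(q - 5)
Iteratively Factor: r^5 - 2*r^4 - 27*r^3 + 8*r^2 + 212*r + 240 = (r + 3)*(r^4 - 5*r^3 - 12*r^2 + 44*r + 80) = (r - 5)*(r + 3)*(r^3 - 12*r - 16) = (r - 5)*(r - 4)*(r + 3)*(r^2 + 4*r + 4) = (r - 5)*(r - 4)*(r + 2)*(r + 3)*(r + 2)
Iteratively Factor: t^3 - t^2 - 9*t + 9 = (t - 1)*(t^2 - 9) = (t - 1)*(t + 3)*(t - 3)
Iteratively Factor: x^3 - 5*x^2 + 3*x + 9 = (x - 3)*(x^2 - 2*x - 3) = (x - 3)*(x + 1)*(x - 3)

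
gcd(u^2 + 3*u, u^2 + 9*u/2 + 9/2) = u + 3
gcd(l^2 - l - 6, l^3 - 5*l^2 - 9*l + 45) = l - 3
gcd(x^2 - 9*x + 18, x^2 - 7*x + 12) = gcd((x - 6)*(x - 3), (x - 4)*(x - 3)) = x - 3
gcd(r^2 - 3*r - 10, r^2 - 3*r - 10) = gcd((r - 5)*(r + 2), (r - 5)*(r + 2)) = r^2 - 3*r - 10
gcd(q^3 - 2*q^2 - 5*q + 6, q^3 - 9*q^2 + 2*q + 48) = q^2 - q - 6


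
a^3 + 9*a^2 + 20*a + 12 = (a + 1)*(a + 2)*(a + 6)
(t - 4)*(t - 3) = t^2 - 7*t + 12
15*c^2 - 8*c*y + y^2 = (-5*c + y)*(-3*c + y)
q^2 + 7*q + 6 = (q + 1)*(q + 6)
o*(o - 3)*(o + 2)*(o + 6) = o^4 + 5*o^3 - 12*o^2 - 36*o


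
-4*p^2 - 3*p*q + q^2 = (-4*p + q)*(p + q)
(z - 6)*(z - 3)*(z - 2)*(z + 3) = z^4 - 8*z^3 + 3*z^2 + 72*z - 108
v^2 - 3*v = v*(v - 3)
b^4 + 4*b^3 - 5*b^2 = b^2*(b - 1)*(b + 5)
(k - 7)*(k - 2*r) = k^2 - 2*k*r - 7*k + 14*r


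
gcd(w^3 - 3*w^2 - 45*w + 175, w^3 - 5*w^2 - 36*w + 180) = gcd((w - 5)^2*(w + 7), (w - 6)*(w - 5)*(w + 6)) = w - 5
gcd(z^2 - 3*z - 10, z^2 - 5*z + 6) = 1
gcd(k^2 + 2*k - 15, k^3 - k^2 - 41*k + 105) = k - 3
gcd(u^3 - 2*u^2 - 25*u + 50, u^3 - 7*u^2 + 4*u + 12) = u - 2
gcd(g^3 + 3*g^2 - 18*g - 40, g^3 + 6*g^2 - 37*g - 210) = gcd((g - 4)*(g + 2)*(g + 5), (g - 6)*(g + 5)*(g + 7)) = g + 5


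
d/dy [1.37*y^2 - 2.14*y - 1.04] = 2.74*y - 2.14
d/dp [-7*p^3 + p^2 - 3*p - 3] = -21*p^2 + 2*p - 3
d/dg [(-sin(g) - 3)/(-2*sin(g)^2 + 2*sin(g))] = (-cos(g) - 6/tan(g) + 3*cos(g)/sin(g)^2)/(2*(sin(g) - 1)^2)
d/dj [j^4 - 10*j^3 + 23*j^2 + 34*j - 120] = 4*j^3 - 30*j^2 + 46*j + 34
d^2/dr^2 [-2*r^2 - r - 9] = -4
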